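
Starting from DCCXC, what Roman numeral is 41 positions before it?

DCCXC = 790
790 - 41 = 749

DCCXLIX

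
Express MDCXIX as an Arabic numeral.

MDCXIX: M=1000, D=500, C=100, X=10, IX=9
1000 + 500 + 100 + 10 + 9 = 1619

1619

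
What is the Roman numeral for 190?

Convert 190 to Roman numerals:
  190 contains 1×100 (C)
  90 contains 1×90 (XC)

CXC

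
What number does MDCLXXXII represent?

MDCLXXXII: M=1000, D=500, C=100, L=50, X=10, X=10, X=10, I=1, I=1
1000 + 500 + 100 + 50 + 10 + 10 + 10 + 1 + 1 = 1682

1682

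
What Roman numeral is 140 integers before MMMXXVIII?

MMMXXVIII = 3028
3028 - 140 = 2888

MMDCCCLXXXVIII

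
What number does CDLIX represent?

CDLIX: CD=400, L=50, IX=9
400 + 50 + 9 = 459

459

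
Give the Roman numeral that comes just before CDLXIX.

CDLXIX = 469; previous is 468

CDLXVIII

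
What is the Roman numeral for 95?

Convert 95 to Roman numerals:
  95 contains 1×90 (XC)
  5 contains 1×5 (V)

XCV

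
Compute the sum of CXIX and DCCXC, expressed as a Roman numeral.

CXIX = 119
DCCXC = 790
119 + 790 = 909

CMIX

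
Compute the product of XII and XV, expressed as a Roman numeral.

XII = 12
XV = 15
12 × 15 = 180

CLXXX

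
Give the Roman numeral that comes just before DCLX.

DCLX = 660; previous is 659

DCLIX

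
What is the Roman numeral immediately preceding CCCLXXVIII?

CCCLXXVIII = 378; previous is 377

CCCLXXVII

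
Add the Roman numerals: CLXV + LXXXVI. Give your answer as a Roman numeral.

CLXV = 165
LXXXVI = 86
165 + 86 = 251

CCLI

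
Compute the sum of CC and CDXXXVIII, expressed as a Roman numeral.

CC = 200
CDXXXVIII = 438
200 + 438 = 638

DCXXXVIII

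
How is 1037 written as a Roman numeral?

Convert 1037 to Roman numerals:
  1037 contains 1×1000 (M)
  37 contains 3×10 (XXX)
  7 contains 1×5 (V)
  2 contains 2×1 (II)

MXXXVII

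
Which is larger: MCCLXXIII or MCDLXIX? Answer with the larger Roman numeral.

MCCLXXIII = 1273
MCDLXIX = 1469
1469 is larger

MCDLXIX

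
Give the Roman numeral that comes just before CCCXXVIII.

CCCXXVIII = 328; previous is 327

CCCXXVII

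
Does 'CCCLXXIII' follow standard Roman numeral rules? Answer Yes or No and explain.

'CCCLXXIII': Check the rules: uses only the symbols I, V, X, L, C, D, M; no symbol is repeated more than three times in a row; V, L and D each appear at most once; no smaller symbol precedes a larger one (values never increase from left to right). Value: C (100) + C (100) + C (100) + L (50) + X (10) + X (10) + I (1) + I (1) + I (1) = 373. So it is a valid standard Roman numeral.

Yes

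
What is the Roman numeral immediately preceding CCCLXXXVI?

CCCLXXXVI = 386; previous is 385

CCCLXXXV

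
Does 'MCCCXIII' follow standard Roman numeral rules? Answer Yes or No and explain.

'MCCCXIII': Check the rules: uses only the symbols I, V, X, L, C, D, M; no symbol is repeated more than three times in a row; V, L and D each appear at most once; no smaller symbol precedes a larger one (values never increase from left to right). Value: M (1000) + C (100) + C (100) + C (100) + X (10) + I (1) + I (1) + I (1) = 1313. So it is a valid standard Roman numeral.

Yes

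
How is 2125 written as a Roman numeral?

Convert 2125 to Roman numerals:
  2125 contains 2×1000 (MM)
  125 contains 1×100 (C)
  25 contains 2×10 (XX)
  5 contains 1×5 (V)

MMCXXV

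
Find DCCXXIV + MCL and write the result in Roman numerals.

DCCXXIV = 724
MCL = 1150
724 + 1150 = 1874

MDCCCLXXIV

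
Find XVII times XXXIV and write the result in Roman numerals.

XVII = 17
XXXIV = 34
17 × 34 = 578

DLXXVIII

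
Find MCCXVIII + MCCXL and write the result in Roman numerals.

MCCXVIII = 1218
MCCXL = 1240
1218 + 1240 = 2458

MMCDLVIII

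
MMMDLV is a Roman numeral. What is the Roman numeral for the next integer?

MMMDLV = 3555, so the next integer is 3555 + 1 = 3556

MMMDLVI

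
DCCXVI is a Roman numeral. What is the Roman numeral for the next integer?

DCCXVI = 716; next is 717

DCCXVII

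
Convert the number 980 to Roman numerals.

Convert 980 to Roman numerals:
  980 contains 1×900 (CM)
  80 contains 1×50 (L)
  30 contains 3×10 (XXX)

CMLXXX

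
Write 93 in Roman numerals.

Convert 93 to Roman numerals:
  93 contains 1×90 (XC)
  3 contains 3×1 (III)

XCIII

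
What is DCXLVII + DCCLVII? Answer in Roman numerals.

DCXLVII = 647
DCCLVII = 757
647 + 757 = 1404

MCDIV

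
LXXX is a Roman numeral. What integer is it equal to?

LXXX: L=50, X=10, X=10, X=10
50 + 10 + 10 + 10 = 80

80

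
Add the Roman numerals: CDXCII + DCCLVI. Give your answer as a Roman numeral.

CDXCII = 492
DCCLVI = 756
492 + 756 = 1248

MCCXLVIII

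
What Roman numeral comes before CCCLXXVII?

CCCLXXVII = 377, so the previous integer is 377 - 1 = 376

CCCLXXVI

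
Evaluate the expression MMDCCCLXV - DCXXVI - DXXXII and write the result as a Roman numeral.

MMDCCCLXV = 2865, DCXXVI = 626, DXXXII = 532
2865 - 626 = 2239
2239 - 532 = 1707

MDCCVII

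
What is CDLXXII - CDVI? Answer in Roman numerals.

CDLXXII = 472
CDVI = 406
472 - 406 = 66

LXVI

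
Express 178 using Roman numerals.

Convert 178 to Roman numerals:
  178 contains 1×100 (C)
  78 contains 1×50 (L)
  28 contains 2×10 (XX)
  8 contains 1×5 (V)
  3 contains 3×1 (III)

CLXXVIII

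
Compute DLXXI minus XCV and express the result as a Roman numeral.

DLXXI = 571
XCV = 95
571 - 95 = 476

CDLXXVI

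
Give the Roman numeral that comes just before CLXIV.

CLXIV = 164, so the previous integer is 164 - 1 = 163

CLXIII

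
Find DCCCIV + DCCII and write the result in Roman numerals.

DCCCIV = 804
DCCII = 702
804 + 702 = 1506

MDVI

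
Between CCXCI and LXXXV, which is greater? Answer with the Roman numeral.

CCXCI = 291
LXXXV = 85
291 is larger

CCXCI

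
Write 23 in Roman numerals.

Convert 23 to Roman numerals:
  23 contains 2×10 (XX)
  3 contains 3×1 (III)

XXIII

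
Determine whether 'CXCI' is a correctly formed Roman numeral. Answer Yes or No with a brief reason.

'CXCI': Check the rules: uses only the symbols I, V, X, L, C, D, M; no symbol is repeated more than three times in a row; V, L and D each appear at most once; the only place a smaller symbol precedes a larger one is the allowed subtractive pair XC, the symbol right after such a pair (if any) is smaller than the pair's first symbol, and otherwise the values never increase from left to right. Value: C (100) + XC (90) + I (1) = 191. So it is a valid standard Roman numeral.

Yes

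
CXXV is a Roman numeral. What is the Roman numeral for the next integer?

CXXV = 125; next is 126

CXXVI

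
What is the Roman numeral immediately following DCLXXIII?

DCLXXIII = 673, so the next integer is 673 + 1 = 674

DCLXXIV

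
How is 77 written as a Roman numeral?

Convert 77 to Roman numerals:
  77 contains 1×50 (L)
  27 contains 2×10 (XX)
  7 contains 1×5 (V)
  2 contains 2×1 (II)

LXXVII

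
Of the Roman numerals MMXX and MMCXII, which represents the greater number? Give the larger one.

MMXX = 2020
MMCXII = 2112
2112 is larger

MMCXII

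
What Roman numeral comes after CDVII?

CDVII = 407; next is 408

CDVIII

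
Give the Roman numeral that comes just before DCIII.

DCIII = 603; previous is 602

DCII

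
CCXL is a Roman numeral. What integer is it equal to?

CCXL: C=100, C=100, XL=40
100 + 100 + 40 = 240

240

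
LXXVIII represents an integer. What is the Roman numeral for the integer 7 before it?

LXXVIII = 78
78 - 7 = 71

LXXI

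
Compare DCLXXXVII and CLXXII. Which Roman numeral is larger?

DCLXXXVII = 687
CLXXII = 172
687 is larger

DCLXXXVII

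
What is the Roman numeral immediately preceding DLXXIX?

DLXXIX = 579; previous is 578

DLXXVIII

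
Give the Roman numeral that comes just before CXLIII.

CXLIII = 143, so the previous integer is 143 - 1 = 142

CXLII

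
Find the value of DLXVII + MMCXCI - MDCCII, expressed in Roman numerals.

DLXVII = 567, MMCXCI = 2191, MDCCII = 1702
567 + 2191 = 2758
2758 - 1702 = 1056

MLVI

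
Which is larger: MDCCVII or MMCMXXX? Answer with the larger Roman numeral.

MDCCVII = 1707
MMCMXXX = 2930
2930 is larger

MMCMXXX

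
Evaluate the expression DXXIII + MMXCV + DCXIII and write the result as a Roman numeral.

DXXIII = 523, MMXCV = 2095, DCXIII = 613
523 + 2095 = 2618
2618 + 613 = 3231

MMMCCXXXI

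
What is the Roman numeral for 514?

Convert 514 to Roman numerals:
  514 contains 1×500 (D)
  14 contains 1×10 (X)
  4 contains 1×4 (IV)

DXIV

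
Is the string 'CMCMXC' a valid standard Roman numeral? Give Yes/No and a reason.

'CMCMXC': C (position 1) comes before the larger symbol M (position 4) without being directly in front of it as a subtractive pair; apart from IV, IX, XL, XC, CD and CM, symbols must go from largest to smallest

No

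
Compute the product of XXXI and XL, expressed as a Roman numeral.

XXXI = 31
XL = 40
31 × 40 = 1240

MCCXL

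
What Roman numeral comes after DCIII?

DCIII = 603, so the next integer is 603 + 1 = 604

DCIV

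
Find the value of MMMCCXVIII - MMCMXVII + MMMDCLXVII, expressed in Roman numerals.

MMMCCXVIII = 3218, MMCMXVII = 2917, MMMDCLXVII = 3667
3218 - 2917 = 301
301 + 3667 = 3968

MMMCMLXVIII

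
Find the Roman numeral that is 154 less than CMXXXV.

CMXXXV = 935
935 - 154 = 781

DCCLXXXI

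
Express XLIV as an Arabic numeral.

XLIV: XL=40, IV=4
40 + 4 = 44

44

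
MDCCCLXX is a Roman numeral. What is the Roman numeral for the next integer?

MDCCCLXX = 1870, so the next integer is 1870 + 1 = 1871

MDCCCLXXI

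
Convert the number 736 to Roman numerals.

Convert 736 to Roman numerals:
  736 contains 1×500 (D)
  236 contains 2×100 (CC)
  36 contains 3×10 (XXX)
  6 contains 1×5 (V)
  1 contains 1×1 (I)

DCCXXXVI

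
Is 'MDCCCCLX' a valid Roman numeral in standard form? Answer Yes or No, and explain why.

'MDCCCCLX': More than 3 consecutive C's

No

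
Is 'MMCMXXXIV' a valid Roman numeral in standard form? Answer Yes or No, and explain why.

'MMCMXXXIV': Check the rules: uses only the symbols I, V, X, L, C, D, M; no symbol is repeated more than three times in a row; V, L and D each appear at most once; the only places a smaller symbol precedes a larger one are the allowed subtractive pairs CM, IV, the symbol right after such a pair (if any) is smaller than the pair's first symbol, and otherwise the values never increase from left to right. Value: M (1000) + M (1000) + CM (900) + X (10) + X (10) + X (10) + IV (4) = 2934. So it is a valid standard Roman numeral.

Yes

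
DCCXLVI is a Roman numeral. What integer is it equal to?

DCCXLVI: D=500, C=100, C=100, XL=40, V=5, I=1
500 + 100 + 100 + 40 + 5 + 1 = 746

746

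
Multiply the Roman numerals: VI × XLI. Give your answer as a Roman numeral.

VI = 6
XLI = 41
6 × 41 = 246

CCXLVI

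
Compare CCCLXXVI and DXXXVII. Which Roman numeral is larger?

CCCLXXVI = 376
DXXXVII = 537
537 is larger

DXXXVII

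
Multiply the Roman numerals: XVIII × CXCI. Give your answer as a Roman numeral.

XVIII = 18
CXCI = 191
18 × 191 = 3438

MMMCDXXXVIII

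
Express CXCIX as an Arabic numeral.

CXCIX: C=100, XC=90, IX=9
100 + 90 + 9 = 199

199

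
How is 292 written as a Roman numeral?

Convert 292 to Roman numerals:
  292 contains 2×100 (CC)
  92 contains 1×90 (XC)
  2 contains 2×1 (II)

CCXCII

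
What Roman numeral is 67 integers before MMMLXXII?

MMMLXXII = 3072
3072 - 67 = 3005

MMMV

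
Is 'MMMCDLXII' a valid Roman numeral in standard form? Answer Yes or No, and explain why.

'MMMCDLXII': Check the rules: uses only the symbols I, V, X, L, C, D, M; no symbol is repeated more than three times in a row; V, L and D each appear at most once; the only place a smaller symbol precedes a larger one is the allowed subtractive pair CD, the symbol right after such a pair (if any) is smaller than the pair's first symbol, and otherwise the values never increase from left to right. Value: M (1000) + M (1000) + M (1000) + CD (400) + L (50) + X (10) + I (1) + I (1) = 3462. So it is a valid standard Roman numeral.

Yes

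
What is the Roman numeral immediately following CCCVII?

CCCVII = 307; next is 308

CCCVIII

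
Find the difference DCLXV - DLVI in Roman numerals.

DCLXV = 665
DLVI = 556
665 - 556 = 109

CIX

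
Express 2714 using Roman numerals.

Convert 2714 to Roman numerals:
  2714 contains 2×1000 (MM)
  714 contains 1×500 (D)
  214 contains 2×100 (CC)
  14 contains 1×10 (X)
  4 contains 1×4 (IV)

MMDCCXIV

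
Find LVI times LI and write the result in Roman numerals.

LVI = 56
LI = 51
56 × 51 = 2856

MMDCCCLVI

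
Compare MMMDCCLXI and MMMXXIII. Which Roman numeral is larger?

MMMDCCLXI = 3761
MMMXXIII = 3023
3761 is larger

MMMDCCLXI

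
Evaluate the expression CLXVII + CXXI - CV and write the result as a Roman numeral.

CLXVII = 167, CXXI = 121, CV = 105
167 + 121 = 288
288 - 105 = 183

CLXXXIII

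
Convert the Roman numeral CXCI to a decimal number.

CXCI: C=100, XC=90, I=1
100 + 90 + 1 = 191

191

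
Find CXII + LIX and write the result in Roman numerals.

CXII = 112
LIX = 59
112 + 59 = 171

CLXXI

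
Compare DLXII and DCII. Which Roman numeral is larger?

DLXII = 562
DCII = 602
602 is larger

DCII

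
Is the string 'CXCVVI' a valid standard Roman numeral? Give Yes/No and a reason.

'CXCVVI': V should not appear more than once

No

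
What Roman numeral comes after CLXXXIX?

CLXXXIX = 189; next is 190

CXC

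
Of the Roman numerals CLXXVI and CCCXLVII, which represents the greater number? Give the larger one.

CLXXVI = 176
CCCXLVII = 347
347 is larger

CCCXLVII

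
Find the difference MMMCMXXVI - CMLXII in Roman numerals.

MMMCMXXVI = 3926
CMLXII = 962
3926 - 962 = 2964

MMCMLXIV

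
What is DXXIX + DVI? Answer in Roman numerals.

DXXIX = 529
DVI = 506
529 + 506 = 1035

MXXXV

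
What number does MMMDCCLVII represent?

MMMDCCLVII: M=1000, M=1000, M=1000, D=500, C=100, C=100, L=50, V=5, I=1, I=1
1000 + 1000 + 1000 + 500 + 100 + 100 + 50 + 5 + 1 + 1 = 3757

3757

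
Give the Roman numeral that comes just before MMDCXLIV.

MMDCXLIV = 2644; previous is 2643

MMDCXLIII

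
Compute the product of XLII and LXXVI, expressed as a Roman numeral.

XLII = 42
LXXVI = 76
42 × 76 = 3192

MMMCXCII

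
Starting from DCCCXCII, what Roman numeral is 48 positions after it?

DCCCXCII = 892
892 + 48 = 940

CMXL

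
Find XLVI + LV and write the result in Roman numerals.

XLVI = 46
LV = 55
46 + 55 = 101

CI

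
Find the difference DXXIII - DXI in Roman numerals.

DXXIII = 523
DXI = 511
523 - 511 = 12

XII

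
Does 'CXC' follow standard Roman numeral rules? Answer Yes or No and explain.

'CXC': Check the rules: uses only the symbols I, V, X, L, C, D, M; no symbol is repeated more than three times in a row; V, L and D each appear at most once; the only place a smaller symbol precedes a larger one is the allowed subtractive pair XC, the symbol right after such a pair (if any) is smaller than the pair's first symbol, and otherwise the values never increase from left to right. Value: C (100) + XC (90) = 190. So it is a valid standard Roman numeral.

Yes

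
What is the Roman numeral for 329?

Convert 329 to Roman numerals:
  329 contains 3×100 (CCC)
  29 contains 2×10 (XX)
  9 contains 1×9 (IX)

CCCXXIX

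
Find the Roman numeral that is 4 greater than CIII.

CIII = 103
103 + 4 = 107

CVII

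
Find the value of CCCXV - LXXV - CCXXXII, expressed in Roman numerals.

CCCXV = 315, LXXV = 75, CCXXXII = 232
315 - 75 = 240
240 - 232 = 8

VIII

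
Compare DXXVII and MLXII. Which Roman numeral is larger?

DXXVII = 527
MLXII = 1062
1062 is larger

MLXII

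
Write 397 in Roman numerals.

Convert 397 to Roman numerals:
  397 contains 3×100 (CCC)
  97 contains 1×90 (XC)
  7 contains 1×5 (V)
  2 contains 2×1 (II)

CCCXCVII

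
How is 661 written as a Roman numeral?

Convert 661 to Roman numerals:
  661 contains 1×500 (D)
  161 contains 1×100 (C)
  61 contains 1×50 (L)
  11 contains 1×10 (X)
  1 contains 1×1 (I)

DCLXI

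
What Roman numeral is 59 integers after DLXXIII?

DLXXIII = 573
573 + 59 = 632

DCXXXII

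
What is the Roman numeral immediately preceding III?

III = 3; previous is 2

II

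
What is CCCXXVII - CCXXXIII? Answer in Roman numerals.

CCCXXVII = 327
CCXXXIII = 233
327 - 233 = 94

XCIV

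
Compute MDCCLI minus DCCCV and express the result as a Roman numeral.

MDCCLI = 1751
DCCCV = 805
1751 - 805 = 946

CMXLVI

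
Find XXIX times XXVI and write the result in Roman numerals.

XXIX = 29
XXVI = 26
29 × 26 = 754

DCCLIV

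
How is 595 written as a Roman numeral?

Convert 595 to Roman numerals:
  595 contains 1×500 (D)
  95 contains 1×90 (XC)
  5 contains 1×5 (V)

DXCV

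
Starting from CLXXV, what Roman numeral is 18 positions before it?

CLXXV = 175
175 - 18 = 157

CLVII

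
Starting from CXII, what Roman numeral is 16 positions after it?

CXII = 112
112 + 16 = 128

CXXVIII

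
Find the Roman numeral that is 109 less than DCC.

DCC = 700
700 - 109 = 591

DXCI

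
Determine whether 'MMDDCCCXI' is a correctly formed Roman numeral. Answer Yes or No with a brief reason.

'MMDDCCCXI': D should not appear more than once

No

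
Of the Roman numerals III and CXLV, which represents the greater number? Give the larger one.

III = 3
CXLV = 145
145 is larger

CXLV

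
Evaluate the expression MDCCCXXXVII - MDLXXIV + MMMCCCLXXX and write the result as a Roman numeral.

MDCCCXXXVII = 1837, MDLXXIV = 1574, MMMCCCLXXX = 3380
1837 - 1574 = 263
263 + 3380 = 3643

MMMDCXLIII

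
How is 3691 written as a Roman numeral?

Convert 3691 to Roman numerals:
  3691 contains 3×1000 (MMM)
  691 contains 1×500 (D)
  191 contains 1×100 (C)
  91 contains 1×90 (XC)
  1 contains 1×1 (I)

MMMDCXCI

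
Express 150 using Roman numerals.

Convert 150 to Roman numerals:
  150 contains 1×100 (C)
  50 contains 1×50 (L)

CL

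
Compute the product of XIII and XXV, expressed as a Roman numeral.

XIII = 13
XXV = 25
13 × 25 = 325

CCCXXV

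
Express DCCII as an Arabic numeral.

DCCII: D=500, C=100, C=100, I=1, I=1
500 + 100 + 100 + 1 + 1 = 702

702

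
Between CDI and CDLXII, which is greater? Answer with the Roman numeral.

CDI = 401
CDLXII = 462
462 is larger

CDLXII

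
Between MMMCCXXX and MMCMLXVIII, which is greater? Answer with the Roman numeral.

MMMCCXXX = 3230
MMCMLXVIII = 2968
3230 is larger

MMMCCXXX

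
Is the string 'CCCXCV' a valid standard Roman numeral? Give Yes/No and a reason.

'CCCXCV': Check the rules: uses only the symbols I, V, X, L, C, D, M; no symbol is repeated more than three times in a row; V, L and D each appear at most once; the only place a smaller symbol precedes a larger one is the allowed subtractive pair XC, the symbol right after such a pair (if any) is smaller than the pair's first symbol, and otherwise the values never increase from left to right. Value: C (100) + C (100) + C (100) + XC (90) + V (5) = 395. So it is a valid standard Roman numeral.

Yes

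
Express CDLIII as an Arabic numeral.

CDLIII: CD=400, L=50, I=1, I=1, I=1
400 + 50 + 1 + 1 + 1 = 453

453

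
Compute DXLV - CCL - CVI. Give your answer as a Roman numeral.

DXLV = 545, CCL = 250, CVI = 106
545 - 250 = 295
295 - 106 = 189

CLXXXIX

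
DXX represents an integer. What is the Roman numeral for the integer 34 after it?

DXX = 520
520 + 34 = 554

DLIV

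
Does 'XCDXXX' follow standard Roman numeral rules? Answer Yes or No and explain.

'XCDXXX': X (position 1) comes before the larger symbol D (position 3) without being directly in front of it as a subtractive pair; apart from IV, IX, XL, XC, CD and CM, symbols must go from largest to smallest

No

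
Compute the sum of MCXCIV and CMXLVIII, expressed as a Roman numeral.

MCXCIV = 1194
CMXLVIII = 948
1194 + 948 = 2142

MMCXLII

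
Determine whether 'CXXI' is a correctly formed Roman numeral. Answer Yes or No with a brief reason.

'CXXI': Check the rules: uses only the symbols I, V, X, L, C, D, M; no symbol is repeated more than three times in a row; V, L and D each appear at most once; no smaller symbol precedes a larger one (values never increase from left to right). Value: C (100) + X (10) + X (10) + I (1) = 121. So it is a valid standard Roman numeral.

Yes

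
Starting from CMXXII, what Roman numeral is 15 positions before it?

CMXXII = 922
922 - 15 = 907

CMVII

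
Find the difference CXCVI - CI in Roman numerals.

CXCVI = 196
CI = 101
196 - 101 = 95

XCV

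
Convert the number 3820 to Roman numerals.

Convert 3820 to Roman numerals:
  3820 contains 3×1000 (MMM)
  820 contains 1×500 (D)
  320 contains 3×100 (CCC)
  20 contains 2×10 (XX)

MMMDCCCXX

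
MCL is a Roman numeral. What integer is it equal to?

MCL: M=1000, C=100, L=50
1000 + 100 + 50 = 1150

1150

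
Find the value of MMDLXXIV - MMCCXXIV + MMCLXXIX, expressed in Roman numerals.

MMDLXXIV = 2574, MMCCXXIV = 2224, MMCLXXIX = 2179
2574 - 2224 = 350
350 + 2179 = 2529

MMDXXIX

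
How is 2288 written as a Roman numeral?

Convert 2288 to Roman numerals:
  2288 contains 2×1000 (MM)
  288 contains 2×100 (CC)
  88 contains 1×50 (L)
  38 contains 3×10 (XXX)
  8 contains 1×5 (V)
  3 contains 3×1 (III)

MMCCLXXXVIII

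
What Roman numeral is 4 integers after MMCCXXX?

MMCCXXX = 2230
2230 + 4 = 2234

MMCCXXXIV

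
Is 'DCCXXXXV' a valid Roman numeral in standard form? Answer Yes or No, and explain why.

'DCCXXXXV': More than 3 consecutive X's

No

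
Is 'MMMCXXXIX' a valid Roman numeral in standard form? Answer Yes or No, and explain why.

'MMMCXXXIX': Check the rules: uses only the symbols I, V, X, L, C, D, M; no symbol is repeated more than three times in a row; V, L and D each appear at most once; the only place a smaller symbol precedes a larger one is the allowed subtractive pair IX, the symbol right after such a pair (if any) is smaller than the pair's first symbol, and otherwise the values never increase from left to right. Value: M (1000) + M (1000) + M (1000) + C (100) + X (10) + X (10) + X (10) + IX (9) = 3139. So it is a valid standard Roman numeral.

Yes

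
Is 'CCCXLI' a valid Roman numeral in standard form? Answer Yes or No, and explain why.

'CCCXLI': Check the rules: uses only the symbols I, V, X, L, C, D, M; no symbol is repeated more than three times in a row; V, L and D each appear at most once; the only place a smaller symbol precedes a larger one is the allowed subtractive pair XL, the symbol right after such a pair (if any) is smaller than the pair's first symbol, and otherwise the values never increase from left to right. Value: C (100) + C (100) + C (100) + XL (40) + I (1) = 341. So it is a valid standard Roman numeral.

Yes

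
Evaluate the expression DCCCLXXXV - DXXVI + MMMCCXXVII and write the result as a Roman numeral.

DCCCLXXXV = 885, DXXVI = 526, MMMCCXXVII = 3227
885 - 526 = 359
359 + 3227 = 3586

MMMDLXXXVI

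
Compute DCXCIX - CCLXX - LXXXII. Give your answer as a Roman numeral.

DCXCIX = 699, CCLXX = 270, LXXXII = 82
699 - 270 = 429
429 - 82 = 347

CCCXLVII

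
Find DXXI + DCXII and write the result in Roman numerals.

DXXI = 521
DCXII = 612
521 + 612 = 1133

MCXXXIII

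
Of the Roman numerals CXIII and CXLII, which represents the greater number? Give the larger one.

CXIII = 113
CXLII = 142
142 is larger

CXLII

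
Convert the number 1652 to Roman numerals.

Convert 1652 to Roman numerals:
  1652 contains 1×1000 (M)
  652 contains 1×500 (D)
  152 contains 1×100 (C)
  52 contains 1×50 (L)
  2 contains 2×1 (II)

MDCLII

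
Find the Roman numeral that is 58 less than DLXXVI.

DLXXVI = 576
576 - 58 = 518

DXVIII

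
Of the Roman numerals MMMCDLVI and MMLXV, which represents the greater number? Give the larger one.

MMMCDLVI = 3456
MMLXV = 2065
3456 is larger

MMMCDLVI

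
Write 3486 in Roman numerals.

Convert 3486 to Roman numerals:
  3486 contains 3×1000 (MMM)
  486 contains 1×400 (CD)
  86 contains 1×50 (L)
  36 contains 3×10 (XXX)
  6 contains 1×5 (V)
  1 contains 1×1 (I)

MMMCDLXXXVI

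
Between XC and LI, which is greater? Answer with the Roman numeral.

XC = 90
LI = 51
90 is larger

XC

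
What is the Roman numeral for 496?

Convert 496 to Roman numerals:
  496 contains 1×400 (CD)
  96 contains 1×90 (XC)
  6 contains 1×5 (V)
  1 contains 1×1 (I)

CDXCVI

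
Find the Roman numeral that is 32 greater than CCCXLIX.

CCCXLIX = 349
349 + 32 = 381

CCCLXXXI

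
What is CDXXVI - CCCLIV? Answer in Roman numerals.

CDXXVI = 426
CCCLIV = 354
426 - 354 = 72

LXXII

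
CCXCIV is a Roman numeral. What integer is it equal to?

CCXCIV: C=100, C=100, XC=90, IV=4
100 + 100 + 90 + 4 = 294

294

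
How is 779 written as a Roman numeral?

Convert 779 to Roman numerals:
  779 contains 1×500 (D)
  279 contains 2×100 (CC)
  79 contains 1×50 (L)
  29 contains 2×10 (XX)
  9 contains 1×9 (IX)

DCCLXXIX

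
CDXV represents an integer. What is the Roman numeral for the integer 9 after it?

CDXV = 415
415 + 9 = 424

CDXXIV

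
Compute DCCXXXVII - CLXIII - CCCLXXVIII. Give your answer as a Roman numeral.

DCCXXXVII = 737, CLXIII = 163, CCCLXXVIII = 378
737 - 163 = 574
574 - 378 = 196

CXCVI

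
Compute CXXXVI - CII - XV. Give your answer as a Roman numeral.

CXXXVI = 136, CII = 102, XV = 15
136 - 102 = 34
34 - 15 = 19

XIX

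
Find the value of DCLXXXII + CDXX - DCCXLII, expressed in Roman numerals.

DCLXXXII = 682, CDXX = 420, DCCXLII = 742
682 + 420 = 1102
1102 - 742 = 360

CCCLX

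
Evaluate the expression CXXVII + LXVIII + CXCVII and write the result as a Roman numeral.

CXXVII = 127, LXVIII = 68, CXCVII = 197
127 + 68 = 195
195 + 197 = 392

CCCXCII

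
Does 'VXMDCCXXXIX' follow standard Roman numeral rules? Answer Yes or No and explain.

'VXMDCCXXXIX': Invalid subtractive combination: VX

No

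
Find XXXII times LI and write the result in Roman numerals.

XXXII = 32
LI = 51
32 × 51 = 1632

MDCXXXII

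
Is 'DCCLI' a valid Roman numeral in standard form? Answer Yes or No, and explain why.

'DCCLI': Check the rules: uses only the symbols I, V, X, L, C, D, M; no symbol is repeated more than three times in a row; V, L and D each appear at most once; no smaller symbol precedes a larger one (values never increase from left to right). Value: D (500) + C (100) + C (100) + L (50) + I (1) = 751. So it is a valid standard Roman numeral.

Yes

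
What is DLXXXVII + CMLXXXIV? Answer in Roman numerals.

DLXXXVII = 587
CMLXXXIV = 984
587 + 984 = 1571

MDLXXI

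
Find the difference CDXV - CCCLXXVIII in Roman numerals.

CDXV = 415
CCCLXXVIII = 378
415 - 378 = 37

XXXVII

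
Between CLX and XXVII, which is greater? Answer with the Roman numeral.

CLX = 160
XXVII = 27
160 is larger

CLX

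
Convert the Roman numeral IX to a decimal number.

IX: IX=9

9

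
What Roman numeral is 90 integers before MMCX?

MMCX = 2110
2110 - 90 = 2020

MMXX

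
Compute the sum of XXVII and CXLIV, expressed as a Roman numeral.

XXVII = 27
CXLIV = 144
27 + 144 = 171

CLXXI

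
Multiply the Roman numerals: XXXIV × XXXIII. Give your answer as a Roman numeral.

XXXIV = 34
XXXIII = 33
34 × 33 = 1122

MCXXII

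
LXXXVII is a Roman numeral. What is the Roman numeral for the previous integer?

LXXXVII = 87, so the previous integer is 87 - 1 = 86

LXXXVI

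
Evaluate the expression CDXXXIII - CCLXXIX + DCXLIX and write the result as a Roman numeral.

CDXXXIII = 433, CCLXXIX = 279, DCXLIX = 649
433 - 279 = 154
154 + 649 = 803

DCCCIII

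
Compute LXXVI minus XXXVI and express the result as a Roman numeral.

LXXVI = 76
XXXVI = 36
76 - 36 = 40

XL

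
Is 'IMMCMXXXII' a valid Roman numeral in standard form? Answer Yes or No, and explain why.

'IMMCMXXXII': Invalid subtractive combination: IM

No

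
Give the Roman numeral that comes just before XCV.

XCV = 95; previous is 94

XCIV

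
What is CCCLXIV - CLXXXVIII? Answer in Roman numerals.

CCCLXIV = 364
CLXXXVIII = 188
364 - 188 = 176

CLXXVI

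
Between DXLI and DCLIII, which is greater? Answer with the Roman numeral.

DXLI = 541
DCLIII = 653
653 is larger

DCLIII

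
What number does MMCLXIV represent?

MMCLXIV: M=1000, M=1000, C=100, L=50, X=10, IV=4
1000 + 1000 + 100 + 50 + 10 + 4 = 2164

2164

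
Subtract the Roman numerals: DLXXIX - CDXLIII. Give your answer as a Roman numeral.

DLXXIX = 579
CDXLIII = 443
579 - 443 = 136

CXXXVI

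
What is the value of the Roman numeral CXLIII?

CXLIII: C=100, XL=40, I=1, I=1, I=1
100 + 40 + 1 + 1 + 1 = 143

143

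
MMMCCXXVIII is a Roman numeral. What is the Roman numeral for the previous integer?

MMMCCXXVIII = 3228, so the previous integer is 3228 - 1 = 3227

MMMCCXXVII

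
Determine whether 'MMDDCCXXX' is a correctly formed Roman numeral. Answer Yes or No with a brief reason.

'MMDDCCXXX': D should not appear more than once

No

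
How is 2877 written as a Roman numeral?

Convert 2877 to Roman numerals:
  2877 contains 2×1000 (MM)
  877 contains 1×500 (D)
  377 contains 3×100 (CCC)
  77 contains 1×50 (L)
  27 contains 2×10 (XX)
  7 contains 1×5 (V)
  2 contains 2×1 (II)

MMDCCCLXXVII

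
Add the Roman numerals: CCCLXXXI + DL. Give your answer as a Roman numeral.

CCCLXXXI = 381
DL = 550
381 + 550 = 931

CMXXXI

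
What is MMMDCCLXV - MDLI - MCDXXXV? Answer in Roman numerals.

MMMDCCLXV = 3765, MDLI = 1551, MCDXXXV = 1435
3765 - 1551 = 2214
2214 - 1435 = 779

DCCLXXIX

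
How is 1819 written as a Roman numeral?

Convert 1819 to Roman numerals:
  1819 contains 1×1000 (M)
  819 contains 1×500 (D)
  319 contains 3×100 (CCC)
  19 contains 1×10 (X)
  9 contains 1×9 (IX)

MDCCCXIX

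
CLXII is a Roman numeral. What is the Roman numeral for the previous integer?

CLXII = 162, so the previous integer is 162 - 1 = 161

CLXI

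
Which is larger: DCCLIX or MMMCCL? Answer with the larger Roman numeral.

DCCLIX = 759
MMMCCL = 3250
3250 is larger

MMMCCL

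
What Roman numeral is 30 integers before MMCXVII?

MMCXVII = 2117
2117 - 30 = 2087

MMLXXXVII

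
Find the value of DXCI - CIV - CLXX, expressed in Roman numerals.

DXCI = 591, CIV = 104, CLXX = 170
591 - 104 = 487
487 - 170 = 317

CCCXVII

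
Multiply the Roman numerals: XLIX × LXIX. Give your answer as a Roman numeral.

XLIX = 49
LXIX = 69
49 × 69 = 3381

MMMCCCLXXXI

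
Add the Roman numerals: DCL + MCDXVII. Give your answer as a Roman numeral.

DCL = 650
MCDXVII = 1417
650 + 1417 = 2067

MMLXVII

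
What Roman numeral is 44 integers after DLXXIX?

DLXXIX = 579
579 + 44 = 623

DCXXIII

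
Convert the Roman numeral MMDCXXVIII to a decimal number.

MMDCXXVIII: M=1000, M=1000, D=500, C=100, X=10, X=10, V=5, I=1, I=1, I=1
1000 + 1000 + 500 + 100 + 10 + 10 + 5 + 1 + 1 + 1 = 2628

2628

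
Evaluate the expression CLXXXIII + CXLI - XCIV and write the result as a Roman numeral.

CLXXXIII = 183, CXLI = 141, XCIV = 94
183 + 141 = 324
324 - 94 = 230

CCXXX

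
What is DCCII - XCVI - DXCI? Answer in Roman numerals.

DCCII = 702, XCVI = 96, DXCI = 591
702 - 96 = 606
606 - 591 = 15

XV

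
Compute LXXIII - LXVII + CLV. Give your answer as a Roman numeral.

LXXIII = 73, LXVII = 67, CLV = 155
73 - 67 = 6
6 + 155 = 161

CLXI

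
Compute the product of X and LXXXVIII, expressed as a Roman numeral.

X = 10
LXXXVIII = 88
10 × 88 = 880

DCCCLXXX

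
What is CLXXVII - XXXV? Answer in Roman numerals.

CLXXVII = 177
XXXV = 35
177 - 35 = 142

CXLII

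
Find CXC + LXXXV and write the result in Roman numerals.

CXC = 190
LXXXV = 85
190 + 85 = 275

CCLXXV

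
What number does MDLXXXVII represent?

MDLXXXVII: M=1000, D=500, L=50, X=10, X=10, X=10, V=5, I=1, I=1
1000 + 500 + 50 + 10 + 10 + 10 + 5 + 1 + 1 = 1587

1587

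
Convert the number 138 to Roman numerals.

Convert 138 to Roman numerals:
  138 contains 1×100 (C)
  38 contains 3×10 (XXX)
  8 contains 1×5 (V)
  3 contains 3×1 (III)

CXXXVIII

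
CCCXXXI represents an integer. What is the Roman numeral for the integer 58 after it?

CCCXXXI = 331
331 + 58 = 389

CCCLXXXIX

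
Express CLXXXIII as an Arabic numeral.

CLXXXIII: C=100, L=50, X=10, X=10, X=10, I=1, I=1, I=1
100 + 50 + 10 + 10 + 10 + 1 + 1 + 1 = 183

183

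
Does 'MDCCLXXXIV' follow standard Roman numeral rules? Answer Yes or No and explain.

'MDCCLXXXIV': Check the rules: uses only the symbols I, V, X, L, C, D, M; no symbol is repeated more than three times in a row; V, L and D each appear at most once; the only place a smaller symbol precedes a larger one is the allowed subtractive pair IV, the symbol right after such a pair (if any) is smaller than the pair's first symbol, and otherwise the values never increase from left to right. Value: M (1000) + D (500) + C (100) + C (100) + L (50) + X (10) + X (10) + X (10) + IV (4) = 1784. So it is a valid standard Roman numeral.

Yes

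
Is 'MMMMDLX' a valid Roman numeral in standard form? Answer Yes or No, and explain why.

'MMMMDLX': More than 3 consecutive M's

No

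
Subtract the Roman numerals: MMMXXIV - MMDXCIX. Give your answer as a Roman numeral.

MMMXXIV = 3024
MMDXCIX = 2599
3024 - 2599 = 425

CDXXV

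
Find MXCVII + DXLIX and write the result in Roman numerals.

MXCVII = 1097
DXLIX = 549
1097 + 549 = 1646

MDCXLVI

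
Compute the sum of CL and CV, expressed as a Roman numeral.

CL = 150
CV = 105
150 + 105 = 255

CCLV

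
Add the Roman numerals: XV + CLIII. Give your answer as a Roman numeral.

XV = 15
CLIII = 153
15 + 153 = 168

CLXVIII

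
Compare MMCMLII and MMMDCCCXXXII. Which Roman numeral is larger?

MMCMLII = 2952
MMMDCCCXXXII = 3832
3832 is larger

MMMDCCCXXXII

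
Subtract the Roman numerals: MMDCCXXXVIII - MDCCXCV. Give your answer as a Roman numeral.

MMDCCXXXVIII = 2738
MDCCXCV = 1795
2738 - 1795 = 943

CMXLIII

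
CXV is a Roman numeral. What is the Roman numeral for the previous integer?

CXV = 115, so the previous integer is 115 - 1 = 114

CXIV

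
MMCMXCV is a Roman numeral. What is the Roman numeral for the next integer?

MMCMXCV = 2995, so the next integer is 2995 + 1 = 2996

MMCMXCVI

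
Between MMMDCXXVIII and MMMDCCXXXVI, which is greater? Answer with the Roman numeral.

MMMDCXXVIII = 3628
MMMDCCXXXVI = 3736
3736 is larger

MMMDCCXXXVI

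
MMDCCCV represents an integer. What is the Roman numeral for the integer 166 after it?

MMDCCCV = 2805
2805 + 166 = 2971

MMCMLXXI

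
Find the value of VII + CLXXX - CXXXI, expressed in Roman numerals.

VII = 7, CLXXX = 180, CXXXI = 131
7 + 180 = 187
187 - 131 = 56

LVI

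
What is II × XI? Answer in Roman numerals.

II = 2
XI = 11
2 × 11 = 22

XXII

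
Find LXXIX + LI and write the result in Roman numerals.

LXXIX = 79
LI = 51
79 + 51 = 130

CXXX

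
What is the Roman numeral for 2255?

Convert 2255 to Roman numerals:
  2255 contains 2×1000 (MM)
  255 contains 2×100 (CC)
  55 contains 1×50 (L)
  5 contains 1×5 (V)

MMCCLV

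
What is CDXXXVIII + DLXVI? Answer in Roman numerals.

CDXXXVIII = 438
DLXVI = 566
438 + 566 = 1004

MIV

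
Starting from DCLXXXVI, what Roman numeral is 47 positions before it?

DCLXXXVI = 686
686 - 47 = 639

DCXXXIX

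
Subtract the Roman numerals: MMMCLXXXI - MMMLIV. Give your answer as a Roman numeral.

MMMCLXXXI = 3181
MMMLIV = 3054
3181 - 3054 = 127

CXXVII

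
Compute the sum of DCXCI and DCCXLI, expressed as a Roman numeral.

DCXCI = 691
DCCXLI = 741
691 + 741 = 1432

MCDXXXII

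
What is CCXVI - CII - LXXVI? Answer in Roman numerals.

CCXVI = 216, CII = 102, LXXVI = 76
216 - 102 = 114
114 - 76 = 38

XXXVIII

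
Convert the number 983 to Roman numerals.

Convert 983 to Roman numerals:
  983 contains 1×900 (CM)
  83 contains 1×50 (L)
  33 contains 3×10 (XXX)
  3 contains 3×1 (III)

CMLXXXIII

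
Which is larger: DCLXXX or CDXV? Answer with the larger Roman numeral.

DCLXXX = 680
CDXV = 415
680 is larger

DCLXXX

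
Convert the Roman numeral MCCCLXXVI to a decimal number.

MCCCLXXVI: M=1000, C=100, C=100, C=100, L=50, X=10, X=10, V=5, I=1
1000 + 100 + 100 + 100 + 50 + 10 + 10 + 5 + 1 = 1376

1376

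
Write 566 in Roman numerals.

Convert 566 to Roman numerals:
  566 contains 1×500 (D)
  66 contains 1×50 (L)
  16 contains 1×10 (X)
  6 contains 1×5 (V)
  1 contains 1×1 (I)

DLXVI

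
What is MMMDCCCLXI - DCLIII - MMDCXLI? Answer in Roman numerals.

MMMDCCCLXI = 3861, DCLIII = 653, MMDCXLI = 2641
3861 - 653 = 3208
3208 - 2641 = 567

DLXVII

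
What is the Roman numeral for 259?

Convert 259 to Roman numerals:
  259 contains 2×100 (CC)
  59 contains 1×50 (L)
  9 contains 1×9 (IX)

CCLIX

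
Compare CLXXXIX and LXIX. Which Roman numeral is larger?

CLXXXIX = 189
LXIX = 69
189 is larger

CLXXXIX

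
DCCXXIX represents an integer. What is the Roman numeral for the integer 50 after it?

DCCXXIX = 729
729 + 50 = 779

DCCLXXIX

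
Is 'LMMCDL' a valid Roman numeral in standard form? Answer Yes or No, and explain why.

'LMMCDL': L should not appear more than once

No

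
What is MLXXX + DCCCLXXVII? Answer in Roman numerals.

MLXXX = 1080
DCCCLXXVII = 877
1080 + 877 = 1957

MCMLVII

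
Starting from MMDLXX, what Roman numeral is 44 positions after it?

MMDLXX = 2570
2570 + 44 = 2614

MMDCXIV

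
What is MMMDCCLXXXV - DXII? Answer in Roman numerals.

MMMDCCLXXXV = 3785
DXII = 512
3785 - 512 = 3273

MMMCCLXXIII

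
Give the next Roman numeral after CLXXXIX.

CLXXXIX = 189; next is 190

CXC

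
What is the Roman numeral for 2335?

Convert 2335 to Roman numerals:
  2335 contains 2×1000 (MM)
  335 contains 3×100 (CCC)
  35 contains 3×10 (XXX)
  5 contains 1×5 (V)

MMCCCXXXV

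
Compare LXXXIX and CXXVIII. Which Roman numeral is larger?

LXXXIX = 89
CXXVIII = 128
128 is larger

CXXVIII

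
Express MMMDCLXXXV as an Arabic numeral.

MMMDCLXXXV: M=1000, M=1000, M=1000, D=500, C=100, L=50, X=10, X=10, X=10, V=5
1000 + 1000 + 1000 + 500 + 100 + 50 + 10 + 10 + 10 + 5 = 3685

3685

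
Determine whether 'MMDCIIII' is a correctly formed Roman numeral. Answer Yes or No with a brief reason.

'MMDCIIII': More than 3 consecutive I's

No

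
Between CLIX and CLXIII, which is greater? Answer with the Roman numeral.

CLIX = 159
CLXIII = 163
163 is larger

CLXIII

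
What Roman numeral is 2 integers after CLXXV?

CLXXV = 175
175 + 2 = 177

CLXXVII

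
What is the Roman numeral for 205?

Convert 205 to Roman numerals:
  205 contains 2×100 (CC)
  5 contains 1×5 (V)

CCV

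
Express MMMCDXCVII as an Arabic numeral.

MMMCDXCVII: M=1000, M=1000, M=1000, CD=400, XC=90, V=5, I=1, I=1
1000 + 1000 + 1000 + 400 + 90 + 5 + 1 + 1 = 3497

3497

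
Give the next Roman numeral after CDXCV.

CDXCV = 495, so the next integer is 495 + 1 = 496

CDXCVI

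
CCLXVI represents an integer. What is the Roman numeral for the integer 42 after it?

CCLXVI = 266
266 + 42 = 308

CCCVIII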